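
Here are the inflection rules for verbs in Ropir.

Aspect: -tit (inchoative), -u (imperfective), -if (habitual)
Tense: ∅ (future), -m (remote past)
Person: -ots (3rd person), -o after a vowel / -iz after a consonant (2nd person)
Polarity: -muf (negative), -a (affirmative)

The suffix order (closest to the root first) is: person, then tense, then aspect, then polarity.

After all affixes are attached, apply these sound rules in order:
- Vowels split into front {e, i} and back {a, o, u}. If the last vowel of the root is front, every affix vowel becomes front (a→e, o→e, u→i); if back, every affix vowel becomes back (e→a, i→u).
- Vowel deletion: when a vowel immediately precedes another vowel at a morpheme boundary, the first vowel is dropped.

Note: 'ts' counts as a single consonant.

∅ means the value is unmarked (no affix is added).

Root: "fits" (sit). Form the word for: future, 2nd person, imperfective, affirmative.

Attach person 2nd person -iz (after consonant 'ts') → fitsiz.
tense = future: zero marking, form stays fitsiz.
Attach aspect imperfective -u → fitsizu.
Attach polarity affirmative -a → fitsizua.
Apply vowel harmony: fitsizua → fitsizie.
Apply vowel deletion: fitsizie → fitsize.

fitsize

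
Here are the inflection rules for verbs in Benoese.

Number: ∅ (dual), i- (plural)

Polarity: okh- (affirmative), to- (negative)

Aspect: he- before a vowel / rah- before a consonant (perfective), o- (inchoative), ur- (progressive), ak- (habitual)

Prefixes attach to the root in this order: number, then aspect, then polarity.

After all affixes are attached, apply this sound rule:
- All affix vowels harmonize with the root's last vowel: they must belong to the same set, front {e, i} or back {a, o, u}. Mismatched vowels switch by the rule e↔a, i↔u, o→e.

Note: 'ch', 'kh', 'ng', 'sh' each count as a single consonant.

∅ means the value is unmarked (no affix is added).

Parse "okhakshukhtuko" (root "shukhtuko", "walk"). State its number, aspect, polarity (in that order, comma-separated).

Segment: okh-ak-shukhtuko.
number: ∅ → dual.
aspect: ak- → habitual.
polarity: okh- → affirmative.

dual, habitual, affirmative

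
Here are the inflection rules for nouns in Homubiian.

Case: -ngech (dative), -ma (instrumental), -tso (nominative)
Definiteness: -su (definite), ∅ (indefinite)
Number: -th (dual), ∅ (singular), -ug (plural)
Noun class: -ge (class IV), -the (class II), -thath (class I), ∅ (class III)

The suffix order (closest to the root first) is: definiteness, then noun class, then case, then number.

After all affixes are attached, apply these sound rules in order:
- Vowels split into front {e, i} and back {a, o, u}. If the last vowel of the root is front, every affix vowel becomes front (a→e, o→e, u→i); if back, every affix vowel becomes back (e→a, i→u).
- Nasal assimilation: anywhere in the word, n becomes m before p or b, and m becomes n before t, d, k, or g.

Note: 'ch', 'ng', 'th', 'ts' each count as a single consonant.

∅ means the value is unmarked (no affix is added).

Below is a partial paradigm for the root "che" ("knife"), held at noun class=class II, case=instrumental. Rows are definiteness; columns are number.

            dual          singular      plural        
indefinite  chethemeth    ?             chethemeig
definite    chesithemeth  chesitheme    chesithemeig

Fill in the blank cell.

chetheme

definiteness = indefinite: zero marking, form stays che.
Attach noun class class II -the → chethe.
Attach case instrumental -ma → chethema.
number = singular: zero marking, form stays chethema.
Apply vowel harmony: chethema → chetheme.
Nasal assimilation: no change.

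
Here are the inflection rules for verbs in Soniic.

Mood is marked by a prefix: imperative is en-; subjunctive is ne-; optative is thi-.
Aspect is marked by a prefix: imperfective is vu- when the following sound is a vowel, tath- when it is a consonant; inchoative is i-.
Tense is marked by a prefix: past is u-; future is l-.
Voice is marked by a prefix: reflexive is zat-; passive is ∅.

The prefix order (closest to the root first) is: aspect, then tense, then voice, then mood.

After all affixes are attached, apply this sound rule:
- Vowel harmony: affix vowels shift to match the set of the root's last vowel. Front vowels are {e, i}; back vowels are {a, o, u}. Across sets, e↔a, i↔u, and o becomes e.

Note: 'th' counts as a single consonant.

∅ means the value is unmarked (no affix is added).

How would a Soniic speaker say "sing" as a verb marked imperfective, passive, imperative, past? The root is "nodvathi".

enitethnodvathi

Attach aspect imperfective tath- (before consonant 'n') → tathnodvathi.
Attach tense past u- → utathnodvathi.
voice = passive: zero marking, form stays utathnodvathi.
Attach mood imperative en- → enutathnodvathi.
Apply vowel harmony: enutathnodvathi → enitethnodvathi.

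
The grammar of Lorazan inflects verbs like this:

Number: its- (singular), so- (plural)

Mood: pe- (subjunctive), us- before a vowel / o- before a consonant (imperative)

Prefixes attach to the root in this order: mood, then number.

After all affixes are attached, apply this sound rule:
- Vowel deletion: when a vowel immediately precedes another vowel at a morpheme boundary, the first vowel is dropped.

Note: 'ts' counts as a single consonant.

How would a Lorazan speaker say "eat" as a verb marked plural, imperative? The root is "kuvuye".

Attach mood imperative o- (before consonant 'k') → okuvuye.
Attach number plural so- → sookuvuye.
Apply vowel deletion: sookuvuye → sokuvuye.

sokuvuye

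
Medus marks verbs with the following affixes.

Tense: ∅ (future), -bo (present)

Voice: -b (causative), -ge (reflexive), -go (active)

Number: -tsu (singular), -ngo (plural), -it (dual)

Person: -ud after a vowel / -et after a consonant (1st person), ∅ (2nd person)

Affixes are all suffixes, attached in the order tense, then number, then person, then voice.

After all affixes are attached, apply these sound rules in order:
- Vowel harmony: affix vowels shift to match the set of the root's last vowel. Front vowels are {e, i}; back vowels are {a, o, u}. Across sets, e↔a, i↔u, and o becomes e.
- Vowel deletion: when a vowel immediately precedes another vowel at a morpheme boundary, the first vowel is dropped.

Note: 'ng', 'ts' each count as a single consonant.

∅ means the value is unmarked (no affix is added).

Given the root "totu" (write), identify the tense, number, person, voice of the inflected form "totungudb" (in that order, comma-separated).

future, plural, 1st person, causative

Segment: totu-ngo-ud-b.
tense: ∅ → future.
number: -ngo → plural.
person: -ud/et → 1st person.
voice: -b → causative.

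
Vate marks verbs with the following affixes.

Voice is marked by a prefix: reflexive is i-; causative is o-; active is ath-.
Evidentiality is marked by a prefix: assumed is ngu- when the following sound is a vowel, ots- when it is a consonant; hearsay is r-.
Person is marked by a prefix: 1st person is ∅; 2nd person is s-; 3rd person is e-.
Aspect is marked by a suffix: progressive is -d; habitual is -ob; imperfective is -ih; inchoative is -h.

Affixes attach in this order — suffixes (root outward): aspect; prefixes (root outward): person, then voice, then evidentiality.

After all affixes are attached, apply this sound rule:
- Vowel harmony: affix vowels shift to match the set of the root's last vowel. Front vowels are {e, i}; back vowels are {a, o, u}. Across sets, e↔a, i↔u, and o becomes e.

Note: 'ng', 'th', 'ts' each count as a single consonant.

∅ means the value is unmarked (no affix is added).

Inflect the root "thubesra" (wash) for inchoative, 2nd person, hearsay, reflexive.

Attach person 2nd person s- → sthubesra.
Attach aspect inchoative -h → sthubesrah.
Attach voice reflexive i- → isthubesrah.
Attach evidentiality hearsay r- → risthubesrah.
Apply vowel harmony: risthubesrah → rusthubesrah.

rusthubesrah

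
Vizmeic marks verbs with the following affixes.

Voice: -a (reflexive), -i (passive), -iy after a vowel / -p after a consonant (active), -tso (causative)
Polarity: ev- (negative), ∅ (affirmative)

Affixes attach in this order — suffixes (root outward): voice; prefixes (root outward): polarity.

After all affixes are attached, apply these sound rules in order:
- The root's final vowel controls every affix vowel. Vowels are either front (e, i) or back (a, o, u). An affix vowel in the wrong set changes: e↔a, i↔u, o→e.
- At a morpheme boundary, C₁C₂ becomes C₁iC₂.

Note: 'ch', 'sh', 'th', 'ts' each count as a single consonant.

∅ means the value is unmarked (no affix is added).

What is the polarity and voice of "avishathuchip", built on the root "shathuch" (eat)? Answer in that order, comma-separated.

negative, active

Segment: ev-shathuch-p.
polarity: ev- → negative.
voice: -iy/p → active.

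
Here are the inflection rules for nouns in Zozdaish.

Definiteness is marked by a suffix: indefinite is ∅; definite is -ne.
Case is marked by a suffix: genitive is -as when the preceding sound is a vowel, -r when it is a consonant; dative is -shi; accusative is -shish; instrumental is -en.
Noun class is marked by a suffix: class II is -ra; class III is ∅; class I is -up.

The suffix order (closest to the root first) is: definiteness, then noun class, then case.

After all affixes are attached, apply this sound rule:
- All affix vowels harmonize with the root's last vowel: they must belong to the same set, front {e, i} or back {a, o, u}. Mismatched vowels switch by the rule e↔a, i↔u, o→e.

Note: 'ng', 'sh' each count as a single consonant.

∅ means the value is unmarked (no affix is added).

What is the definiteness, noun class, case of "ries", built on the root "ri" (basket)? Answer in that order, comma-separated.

Segment: ri-as.
definiteness: ∅ → indefinite.
noun class: ∅ → class III.
case: -as/r → genitive.

indefinite, class III, genitive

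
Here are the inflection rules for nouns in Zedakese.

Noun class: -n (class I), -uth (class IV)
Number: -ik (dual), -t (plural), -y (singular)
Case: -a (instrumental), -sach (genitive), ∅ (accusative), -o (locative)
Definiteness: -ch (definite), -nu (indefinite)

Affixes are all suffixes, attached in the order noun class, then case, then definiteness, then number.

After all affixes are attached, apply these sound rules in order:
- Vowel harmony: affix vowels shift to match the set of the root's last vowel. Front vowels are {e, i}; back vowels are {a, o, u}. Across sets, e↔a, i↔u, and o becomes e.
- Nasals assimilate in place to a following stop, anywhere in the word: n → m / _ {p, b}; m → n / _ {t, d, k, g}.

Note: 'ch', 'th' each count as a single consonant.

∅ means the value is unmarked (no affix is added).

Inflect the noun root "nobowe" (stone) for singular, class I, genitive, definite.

Attach noun class class I -n → nobowen.
Attach case genitive -sach → nobowensach.
Attach definiteness definite -ch → nobowensachch.
Attach number singular -y → nobowensachchy.
Apply vowel harmony: nobowensachchy → nobowensechchy.
Nasal assimilation: no change.

nobowensechchy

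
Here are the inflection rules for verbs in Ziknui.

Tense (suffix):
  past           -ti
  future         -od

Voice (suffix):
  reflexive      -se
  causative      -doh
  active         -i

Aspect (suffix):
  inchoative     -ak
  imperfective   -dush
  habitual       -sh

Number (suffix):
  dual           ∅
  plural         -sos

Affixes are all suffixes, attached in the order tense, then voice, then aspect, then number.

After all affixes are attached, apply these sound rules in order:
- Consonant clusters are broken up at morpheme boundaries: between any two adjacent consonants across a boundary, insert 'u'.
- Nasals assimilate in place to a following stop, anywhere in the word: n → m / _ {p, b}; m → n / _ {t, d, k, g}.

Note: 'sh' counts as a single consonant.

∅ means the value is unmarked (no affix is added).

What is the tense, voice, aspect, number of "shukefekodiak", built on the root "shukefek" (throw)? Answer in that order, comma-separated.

Segment: shukefek-od-i-ak.
tense: -od → future.
voice: -i → active.
aspect: -ak → inchoative.
number: ∅ → dual.

future, active, inchoative, dual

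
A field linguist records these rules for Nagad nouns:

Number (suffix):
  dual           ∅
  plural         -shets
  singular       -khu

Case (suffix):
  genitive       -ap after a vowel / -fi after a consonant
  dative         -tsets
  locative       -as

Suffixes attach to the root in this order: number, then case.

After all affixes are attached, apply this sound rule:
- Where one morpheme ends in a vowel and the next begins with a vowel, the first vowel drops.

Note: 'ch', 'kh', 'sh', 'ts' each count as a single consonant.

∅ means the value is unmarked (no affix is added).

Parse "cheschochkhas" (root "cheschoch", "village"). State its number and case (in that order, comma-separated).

Segment: cheschoch-khu-as.
number: -khu → singular.
case: -as → locative.

singular, locative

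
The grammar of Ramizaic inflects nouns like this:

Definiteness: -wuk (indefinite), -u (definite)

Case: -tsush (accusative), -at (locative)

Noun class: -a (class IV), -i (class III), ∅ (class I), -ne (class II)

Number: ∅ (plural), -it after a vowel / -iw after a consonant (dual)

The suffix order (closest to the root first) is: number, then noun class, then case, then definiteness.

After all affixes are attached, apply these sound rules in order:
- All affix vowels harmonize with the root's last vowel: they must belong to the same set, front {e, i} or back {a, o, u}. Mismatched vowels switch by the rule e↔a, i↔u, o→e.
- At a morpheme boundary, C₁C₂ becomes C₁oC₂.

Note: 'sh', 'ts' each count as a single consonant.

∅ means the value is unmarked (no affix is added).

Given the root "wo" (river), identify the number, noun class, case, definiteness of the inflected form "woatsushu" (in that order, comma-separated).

plural, class IV, accusative, definite

Segment: wo-a-tsush-u.
number: ∅ → plural.
noun class: -a → class IV.
case: -tsush → accusative.
definiteness: -u → definite.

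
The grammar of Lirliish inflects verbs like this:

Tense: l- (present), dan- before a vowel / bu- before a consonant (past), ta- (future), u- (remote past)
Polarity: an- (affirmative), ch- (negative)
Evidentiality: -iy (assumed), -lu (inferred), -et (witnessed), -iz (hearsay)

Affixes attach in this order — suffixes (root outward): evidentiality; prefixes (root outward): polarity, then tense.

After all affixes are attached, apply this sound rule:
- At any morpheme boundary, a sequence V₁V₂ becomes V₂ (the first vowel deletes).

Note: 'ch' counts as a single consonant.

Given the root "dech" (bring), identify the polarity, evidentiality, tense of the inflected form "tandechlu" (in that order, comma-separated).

Segment: ta-an-dech-lu.
polarity: an- → affirmative.
evidentiality: -lu → inferred.
tense: ta- → future.

affirmative, inferred, future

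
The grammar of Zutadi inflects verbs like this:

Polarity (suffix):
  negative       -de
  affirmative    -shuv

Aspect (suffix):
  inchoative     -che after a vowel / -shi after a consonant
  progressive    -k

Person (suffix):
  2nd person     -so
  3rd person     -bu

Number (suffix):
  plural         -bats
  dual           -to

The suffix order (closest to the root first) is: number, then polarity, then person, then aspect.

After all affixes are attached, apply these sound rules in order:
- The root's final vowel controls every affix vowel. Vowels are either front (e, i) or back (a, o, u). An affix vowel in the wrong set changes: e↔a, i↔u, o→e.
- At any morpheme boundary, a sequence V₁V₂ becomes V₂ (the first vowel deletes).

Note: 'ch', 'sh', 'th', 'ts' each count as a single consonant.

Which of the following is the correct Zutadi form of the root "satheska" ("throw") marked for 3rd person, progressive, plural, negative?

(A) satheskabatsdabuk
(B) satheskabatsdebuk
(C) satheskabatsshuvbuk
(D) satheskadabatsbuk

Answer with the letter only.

Attach number plural -bats → satheskabats.
Attach polarity negative -de → satheskabatsde.
Attach person 3rd person -bu → satheskabatsdebu.
Attach aspect progressive -k → satheskabatsdebuk.
Apply vowel harmony: satheskabatsdebuk → satheskabatsdabuk.
Vowel deletion: no change.
So the correct form is satheskabatsdabuk, option (A).
(B) satheskabatsdebuk is wrong: it fails to apply the sound rule(s).
(C) satheskabatsshuvbuk is wrong: it uses affirmative instead of negative for polarity.
(D) satheskadabatsbuk is wrong: it has the affixes in the wrong order.

A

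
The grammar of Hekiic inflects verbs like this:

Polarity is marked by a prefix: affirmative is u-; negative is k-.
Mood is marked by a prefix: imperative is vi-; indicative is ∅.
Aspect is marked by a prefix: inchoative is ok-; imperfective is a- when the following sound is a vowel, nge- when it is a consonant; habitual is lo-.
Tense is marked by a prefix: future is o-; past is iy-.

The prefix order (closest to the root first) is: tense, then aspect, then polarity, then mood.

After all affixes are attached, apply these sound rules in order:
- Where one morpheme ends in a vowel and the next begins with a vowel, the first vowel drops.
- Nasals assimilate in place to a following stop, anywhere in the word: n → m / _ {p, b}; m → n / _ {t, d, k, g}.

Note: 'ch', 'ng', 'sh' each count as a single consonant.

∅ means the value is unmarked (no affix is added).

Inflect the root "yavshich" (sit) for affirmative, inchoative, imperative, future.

vokoyavshich

Attach tense future o- → oyavshich.
Attach aspect inchoative ok- → okoyavshich.
Attach polarity affirmative u- → uokoyavshich.
Attach mood imperative vi- → viuokoyavshich.
Apply vowel deletion: viuokoyavshich → vokoyavshich.
Nasal assimilation: no change.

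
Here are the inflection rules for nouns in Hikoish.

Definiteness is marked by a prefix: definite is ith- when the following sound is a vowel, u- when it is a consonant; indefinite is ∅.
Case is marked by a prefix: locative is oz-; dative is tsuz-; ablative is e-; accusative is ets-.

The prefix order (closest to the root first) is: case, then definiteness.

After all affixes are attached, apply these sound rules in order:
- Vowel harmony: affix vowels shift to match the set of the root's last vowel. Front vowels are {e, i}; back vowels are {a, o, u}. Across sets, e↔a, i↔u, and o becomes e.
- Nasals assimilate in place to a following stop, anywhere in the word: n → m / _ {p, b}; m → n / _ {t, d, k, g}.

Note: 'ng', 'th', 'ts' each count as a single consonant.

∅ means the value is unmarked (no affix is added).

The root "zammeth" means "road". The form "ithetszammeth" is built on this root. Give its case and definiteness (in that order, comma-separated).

accusative, definite

Segment: ith-ets-zammeth.
case: ets- → accusative.
definiteness: ith/u- → definite.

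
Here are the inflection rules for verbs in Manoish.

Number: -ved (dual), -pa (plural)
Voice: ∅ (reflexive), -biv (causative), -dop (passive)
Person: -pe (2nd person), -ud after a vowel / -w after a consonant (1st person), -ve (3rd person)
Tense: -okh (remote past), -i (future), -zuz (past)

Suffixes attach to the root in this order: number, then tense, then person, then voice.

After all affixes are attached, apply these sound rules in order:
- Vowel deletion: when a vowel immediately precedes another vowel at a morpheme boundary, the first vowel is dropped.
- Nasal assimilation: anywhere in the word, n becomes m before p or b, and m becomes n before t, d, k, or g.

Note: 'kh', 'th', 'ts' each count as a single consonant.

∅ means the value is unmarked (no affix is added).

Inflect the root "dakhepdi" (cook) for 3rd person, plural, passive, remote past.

dakhepdipokhvedop

Attach number plural -pa → dakhepdipa.
Attach tense remote past -okh → dakhepdipaokh.
Attach person 3rd person -ve → dakhepdipaokhve.
Attach voice passive -dop → dakhepdipaokhvedop.
Apply vowel deletion: dakhepdipaokhvedop → dakhepdipokhvedop.
Nasal assimilation: no change.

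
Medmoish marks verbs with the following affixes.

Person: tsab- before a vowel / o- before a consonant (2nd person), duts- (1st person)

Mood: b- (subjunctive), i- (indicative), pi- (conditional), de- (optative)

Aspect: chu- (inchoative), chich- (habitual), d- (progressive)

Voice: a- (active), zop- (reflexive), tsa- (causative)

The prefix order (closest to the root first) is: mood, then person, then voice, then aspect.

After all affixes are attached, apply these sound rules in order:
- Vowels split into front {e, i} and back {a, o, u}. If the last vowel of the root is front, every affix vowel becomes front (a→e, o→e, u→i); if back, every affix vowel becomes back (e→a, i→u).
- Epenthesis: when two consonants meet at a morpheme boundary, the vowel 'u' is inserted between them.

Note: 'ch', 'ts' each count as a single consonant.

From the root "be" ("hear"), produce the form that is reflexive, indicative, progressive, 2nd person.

duzeputsebibe

Attach mood indicative i- → ibe.
Attach person 2nd person tsab- (before vowel 'i') → tsabibe.
Attach voice reflexive zop- → zoptsabibe.
Attach aspect progressive d- → dzoptsabibe.
Apply vowel harmony: dzoptsabibe → dzeptsebibe.
Apply epenthesis: dzeptsebibe → duzeputsebibe.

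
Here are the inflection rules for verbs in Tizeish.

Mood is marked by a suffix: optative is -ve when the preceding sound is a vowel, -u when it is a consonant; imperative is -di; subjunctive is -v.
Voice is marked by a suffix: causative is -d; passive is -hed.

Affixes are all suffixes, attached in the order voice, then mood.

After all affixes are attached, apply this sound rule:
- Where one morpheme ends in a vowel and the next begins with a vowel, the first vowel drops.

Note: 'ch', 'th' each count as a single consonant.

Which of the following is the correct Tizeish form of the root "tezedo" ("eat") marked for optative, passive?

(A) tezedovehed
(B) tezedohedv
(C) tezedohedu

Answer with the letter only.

C

Attach voice passive -hed → tezedohed.
Attach mood optative -u (after consonant 'd') → tezedohedu.
Vowel deletion: no change.
So the correct form is tezedohedu, option (C).
(A) tezedovehed is wrong: it has the affixes in the wrong order.
(B) tezedohedv is wrong: it uses subjunctive instead of optative for mood.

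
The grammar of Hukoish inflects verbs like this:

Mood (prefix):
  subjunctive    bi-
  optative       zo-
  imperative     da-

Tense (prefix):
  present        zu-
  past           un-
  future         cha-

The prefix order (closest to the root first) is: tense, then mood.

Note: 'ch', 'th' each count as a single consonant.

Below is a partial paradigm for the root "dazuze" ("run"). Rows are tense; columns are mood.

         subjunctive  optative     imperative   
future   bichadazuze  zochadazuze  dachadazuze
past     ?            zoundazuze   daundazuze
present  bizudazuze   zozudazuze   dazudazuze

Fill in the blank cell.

biundazuze

Attach tense past un- → undazuze.
Attach mood subjunctive bi- → biundazuze.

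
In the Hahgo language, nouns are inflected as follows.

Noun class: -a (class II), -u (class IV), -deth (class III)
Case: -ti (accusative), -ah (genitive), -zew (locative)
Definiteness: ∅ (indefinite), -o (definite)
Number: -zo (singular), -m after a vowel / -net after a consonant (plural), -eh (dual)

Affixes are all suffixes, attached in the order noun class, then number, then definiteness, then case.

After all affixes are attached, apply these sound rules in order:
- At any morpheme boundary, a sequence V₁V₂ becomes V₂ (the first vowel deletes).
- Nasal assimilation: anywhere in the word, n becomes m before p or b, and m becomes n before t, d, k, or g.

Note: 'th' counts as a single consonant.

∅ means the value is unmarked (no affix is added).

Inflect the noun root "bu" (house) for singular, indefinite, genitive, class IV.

buzah

Attach noun class class IV -u → buu.
Attach number singular -zo → buuzo.
definiteness = indefinite: zero marking, form stays buuzo.
Attach case genitive -ah → buuzoah.
Apply vowel deletion: buuzoah → buzah.
Nasal assimilation: no change.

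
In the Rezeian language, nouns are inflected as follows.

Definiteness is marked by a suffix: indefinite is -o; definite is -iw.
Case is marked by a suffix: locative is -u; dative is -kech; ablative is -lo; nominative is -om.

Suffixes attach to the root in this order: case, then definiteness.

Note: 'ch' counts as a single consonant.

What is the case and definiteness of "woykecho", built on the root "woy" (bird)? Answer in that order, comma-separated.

dative, indefinite

Segment: woy-kech-o.
case: -kech → dative.
definiteness: -o → indefinite.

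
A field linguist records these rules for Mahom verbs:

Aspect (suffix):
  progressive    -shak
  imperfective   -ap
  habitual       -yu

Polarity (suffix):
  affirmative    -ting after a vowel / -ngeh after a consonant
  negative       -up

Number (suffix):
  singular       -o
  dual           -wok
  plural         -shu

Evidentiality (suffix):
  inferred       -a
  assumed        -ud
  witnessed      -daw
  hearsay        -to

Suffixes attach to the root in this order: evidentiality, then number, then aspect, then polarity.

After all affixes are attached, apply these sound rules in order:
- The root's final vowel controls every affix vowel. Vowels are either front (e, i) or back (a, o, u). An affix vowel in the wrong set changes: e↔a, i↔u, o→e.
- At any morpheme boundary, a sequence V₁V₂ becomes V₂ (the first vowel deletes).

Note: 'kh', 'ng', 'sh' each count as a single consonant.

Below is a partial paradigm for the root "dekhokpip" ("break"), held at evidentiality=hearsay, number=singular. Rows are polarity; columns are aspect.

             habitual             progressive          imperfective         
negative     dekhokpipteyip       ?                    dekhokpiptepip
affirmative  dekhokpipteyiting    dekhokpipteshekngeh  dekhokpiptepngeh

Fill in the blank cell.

dekhokpipteshekip

Attach evidentiality hearsay -to → dekhokpipto.
Attach number singular -o → dekhokpiptoo.
Attach aspect progressive -shak → dekhokpiptooshak.
Attach polarity negative -up → dekhokpiptooshakup.
Apply vowel harmony: dekhokpiptooshakup → dekhokpipteeshekip.
Apply vowel deletion: dekhokpipteeshekip → dekhokpipteshekip.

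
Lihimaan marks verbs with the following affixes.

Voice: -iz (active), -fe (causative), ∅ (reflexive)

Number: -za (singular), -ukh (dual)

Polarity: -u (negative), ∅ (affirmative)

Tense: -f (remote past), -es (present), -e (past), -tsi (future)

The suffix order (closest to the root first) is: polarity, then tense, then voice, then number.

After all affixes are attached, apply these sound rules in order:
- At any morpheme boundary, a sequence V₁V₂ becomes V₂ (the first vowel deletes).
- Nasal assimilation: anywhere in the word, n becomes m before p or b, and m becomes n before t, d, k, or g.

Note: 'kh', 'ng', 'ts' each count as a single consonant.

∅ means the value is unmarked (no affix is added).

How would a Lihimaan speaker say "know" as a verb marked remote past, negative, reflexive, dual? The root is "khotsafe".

khotsafufukh

Attach polarity negative -u → khotsafeu.
Attach tense remote past -f → khotsafeuf.
voice = reflexive: zero marking, form stays khotsafeuf.
Attach number dual -ukh → khotsafeufukh.
Apply vowel deletion: khotsafeufukh → khotsafufukh.
Nasal assimilation: no change.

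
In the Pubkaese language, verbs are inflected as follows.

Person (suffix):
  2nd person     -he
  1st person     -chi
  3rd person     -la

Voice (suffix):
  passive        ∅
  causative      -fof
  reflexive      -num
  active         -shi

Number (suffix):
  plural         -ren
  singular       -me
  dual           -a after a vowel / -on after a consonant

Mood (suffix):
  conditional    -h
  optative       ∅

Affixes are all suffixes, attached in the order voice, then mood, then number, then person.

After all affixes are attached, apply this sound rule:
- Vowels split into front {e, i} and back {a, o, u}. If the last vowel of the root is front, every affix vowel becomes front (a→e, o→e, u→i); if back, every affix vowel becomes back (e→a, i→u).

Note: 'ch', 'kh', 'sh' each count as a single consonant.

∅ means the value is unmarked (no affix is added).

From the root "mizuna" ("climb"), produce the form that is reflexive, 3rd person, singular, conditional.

mizunanumhmala

Attach voice reflexive -num → mizunanum.
Attach mood conditional -h → mizunanumh.
Attach number singular -me → mizunanumhme.
Attach person 3rd person -la → mizunanumhmela.
Apply vowel harmony: mizunanumhmela → mizunanumhmala.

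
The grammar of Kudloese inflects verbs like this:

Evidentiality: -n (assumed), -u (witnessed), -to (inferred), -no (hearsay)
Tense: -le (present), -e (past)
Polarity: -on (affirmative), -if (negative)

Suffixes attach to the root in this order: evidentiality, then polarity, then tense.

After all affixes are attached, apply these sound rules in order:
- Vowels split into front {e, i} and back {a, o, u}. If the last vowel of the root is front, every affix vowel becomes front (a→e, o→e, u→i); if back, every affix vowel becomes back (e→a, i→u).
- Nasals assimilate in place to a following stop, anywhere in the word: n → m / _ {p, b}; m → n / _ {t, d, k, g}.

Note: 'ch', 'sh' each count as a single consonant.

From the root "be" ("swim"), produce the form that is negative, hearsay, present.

Attach evidentiality hearsay -no → beno.
Attach polarity negative -if → benoif.
Attach tense present -le → benoifle.
Apply vowel harmony: benoifle → beneifle.
Nasal assimilation: no change.

beneifle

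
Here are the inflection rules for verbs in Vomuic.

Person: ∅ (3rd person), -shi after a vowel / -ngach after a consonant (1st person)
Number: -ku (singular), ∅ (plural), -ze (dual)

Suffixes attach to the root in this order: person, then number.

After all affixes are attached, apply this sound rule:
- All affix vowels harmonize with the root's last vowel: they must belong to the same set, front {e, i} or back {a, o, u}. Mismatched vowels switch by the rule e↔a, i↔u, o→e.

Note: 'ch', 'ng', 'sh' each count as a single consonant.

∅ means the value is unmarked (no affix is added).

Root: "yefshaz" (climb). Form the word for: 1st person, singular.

Attach person 1st person -ngach (after consonant 'z') → yefshazngach.
Attach number singular -ku → yefshazngachku.
Vowel harmony: no change.

yefshazngachku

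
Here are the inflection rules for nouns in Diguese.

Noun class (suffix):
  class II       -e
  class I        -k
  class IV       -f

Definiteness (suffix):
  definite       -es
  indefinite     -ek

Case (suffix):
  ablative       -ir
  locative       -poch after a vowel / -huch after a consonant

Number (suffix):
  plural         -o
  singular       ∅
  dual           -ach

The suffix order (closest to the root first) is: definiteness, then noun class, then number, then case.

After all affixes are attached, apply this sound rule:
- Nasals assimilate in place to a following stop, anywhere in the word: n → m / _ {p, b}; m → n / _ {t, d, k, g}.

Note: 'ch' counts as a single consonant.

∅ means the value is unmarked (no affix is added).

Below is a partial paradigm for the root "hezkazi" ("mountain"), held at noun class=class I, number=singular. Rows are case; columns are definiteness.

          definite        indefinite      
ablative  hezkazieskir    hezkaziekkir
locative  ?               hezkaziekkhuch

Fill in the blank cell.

Attach definiteness definite -es → hezkazies.
Attach noun class class I -k → hezkaziesk.
number = singular: zero marking, form stays hezkaziesk.
Attach case locative -huch (after consonant 'k') → hezkazieskhuch.
Nasal assimilation: no change.

hezkazieskhuch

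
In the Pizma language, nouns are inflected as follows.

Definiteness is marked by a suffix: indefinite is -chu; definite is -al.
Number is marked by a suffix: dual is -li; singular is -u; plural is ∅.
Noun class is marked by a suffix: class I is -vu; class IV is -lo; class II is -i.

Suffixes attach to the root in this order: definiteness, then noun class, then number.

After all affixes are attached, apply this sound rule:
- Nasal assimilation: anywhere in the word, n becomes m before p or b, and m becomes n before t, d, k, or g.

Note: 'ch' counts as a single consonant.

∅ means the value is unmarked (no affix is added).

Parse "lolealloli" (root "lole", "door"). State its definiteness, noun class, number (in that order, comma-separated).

Segment: lole-al-lo-li.
definiteness: -al → definite.
noun class: -lo → class IV.
number: -li → dual.

definite, class IV, dual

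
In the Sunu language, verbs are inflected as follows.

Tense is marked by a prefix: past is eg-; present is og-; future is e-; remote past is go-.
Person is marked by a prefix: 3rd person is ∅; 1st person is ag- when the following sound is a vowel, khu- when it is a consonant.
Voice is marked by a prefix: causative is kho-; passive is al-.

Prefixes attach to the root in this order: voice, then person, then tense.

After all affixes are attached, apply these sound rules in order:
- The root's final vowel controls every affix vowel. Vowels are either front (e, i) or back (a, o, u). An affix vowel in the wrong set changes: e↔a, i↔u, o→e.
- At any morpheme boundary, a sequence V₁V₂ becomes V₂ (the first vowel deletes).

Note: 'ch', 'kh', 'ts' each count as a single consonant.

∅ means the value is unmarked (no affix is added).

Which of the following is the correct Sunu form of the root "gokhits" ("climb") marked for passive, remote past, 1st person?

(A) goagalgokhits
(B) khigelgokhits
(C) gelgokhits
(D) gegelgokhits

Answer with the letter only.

D

Attach voice passive al- → algokhits.
Attach person 1st person ag- (before vowel 'a') → agalgokhits.
Attach tense remote past go- → goagalgokhits.
Apply vowel harmony: goagalgokhits → geegelgokhits.
Apply vowel deletion: geegelgokhits → gegelgokhits.
So the correct form is gegelgokhits, option (D).
(C) gelgokhits is wrong: it uses 3rd person instead of 1st person for person.
(A) goagalgokhits is wrong: it fails to apply the sound rule(s).
(B) khigelgokhits is wrong: it has the affixes in the wrong order.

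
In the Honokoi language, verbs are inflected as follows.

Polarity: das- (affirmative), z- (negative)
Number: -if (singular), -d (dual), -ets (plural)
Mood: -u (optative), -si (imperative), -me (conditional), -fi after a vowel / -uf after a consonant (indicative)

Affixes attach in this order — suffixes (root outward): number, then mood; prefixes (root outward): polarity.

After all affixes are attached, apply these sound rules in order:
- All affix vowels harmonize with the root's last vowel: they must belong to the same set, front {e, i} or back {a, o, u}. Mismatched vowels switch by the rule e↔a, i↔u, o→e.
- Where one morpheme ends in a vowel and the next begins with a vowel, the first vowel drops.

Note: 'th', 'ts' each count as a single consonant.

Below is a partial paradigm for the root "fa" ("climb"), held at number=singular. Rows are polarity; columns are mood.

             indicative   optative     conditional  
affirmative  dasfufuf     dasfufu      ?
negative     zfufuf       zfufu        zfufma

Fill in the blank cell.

Attach polarity affirmative das- → dasfa.
Attach number singular -if → dasfaif.
Attach mood conditional -me → dasfaifme.
Apply vowel harmony: dasfaifme → dasfaufma.
Apply vowel deletion: dasfaufma → dasfufma.

dasfufma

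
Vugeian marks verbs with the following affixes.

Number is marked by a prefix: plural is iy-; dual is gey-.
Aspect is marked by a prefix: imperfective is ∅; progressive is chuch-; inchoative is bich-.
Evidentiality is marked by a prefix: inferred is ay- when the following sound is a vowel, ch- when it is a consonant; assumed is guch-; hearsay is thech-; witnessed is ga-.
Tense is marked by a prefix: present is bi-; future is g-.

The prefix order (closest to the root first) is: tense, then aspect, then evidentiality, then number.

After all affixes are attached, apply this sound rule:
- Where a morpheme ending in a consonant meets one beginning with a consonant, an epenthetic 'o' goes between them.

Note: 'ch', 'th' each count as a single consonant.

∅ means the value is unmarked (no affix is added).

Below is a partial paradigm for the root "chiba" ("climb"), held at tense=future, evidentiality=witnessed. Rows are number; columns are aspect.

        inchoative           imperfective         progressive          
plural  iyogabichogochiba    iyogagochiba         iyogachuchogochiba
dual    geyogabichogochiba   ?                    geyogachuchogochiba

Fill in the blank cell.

Attach tense future g- → gchiba.
aspect = imperfective: zero marking, form stays gchiba.
Attach evidentiality witnessed ga- → gagchiba.
Attach number dual gey- → geygagchiba.
Apply epenthesis: geygagchiba → geyogagochiba.

geyogagochiba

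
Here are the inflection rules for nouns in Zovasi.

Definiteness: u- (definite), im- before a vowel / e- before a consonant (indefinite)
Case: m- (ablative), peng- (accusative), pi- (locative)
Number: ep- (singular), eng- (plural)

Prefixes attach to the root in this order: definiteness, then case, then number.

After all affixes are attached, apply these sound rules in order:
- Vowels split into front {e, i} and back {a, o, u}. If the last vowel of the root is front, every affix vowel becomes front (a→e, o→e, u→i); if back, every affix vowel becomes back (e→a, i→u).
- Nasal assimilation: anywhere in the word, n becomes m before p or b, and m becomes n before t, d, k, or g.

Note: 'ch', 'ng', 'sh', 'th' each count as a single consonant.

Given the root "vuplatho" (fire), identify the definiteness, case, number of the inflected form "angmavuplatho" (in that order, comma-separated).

indefinite, ablative, plural

Segment: eng-m-e-vuplatho.
definiteness: im/e- → indefinite.
case: m- → ablative.
number: eng- → plural.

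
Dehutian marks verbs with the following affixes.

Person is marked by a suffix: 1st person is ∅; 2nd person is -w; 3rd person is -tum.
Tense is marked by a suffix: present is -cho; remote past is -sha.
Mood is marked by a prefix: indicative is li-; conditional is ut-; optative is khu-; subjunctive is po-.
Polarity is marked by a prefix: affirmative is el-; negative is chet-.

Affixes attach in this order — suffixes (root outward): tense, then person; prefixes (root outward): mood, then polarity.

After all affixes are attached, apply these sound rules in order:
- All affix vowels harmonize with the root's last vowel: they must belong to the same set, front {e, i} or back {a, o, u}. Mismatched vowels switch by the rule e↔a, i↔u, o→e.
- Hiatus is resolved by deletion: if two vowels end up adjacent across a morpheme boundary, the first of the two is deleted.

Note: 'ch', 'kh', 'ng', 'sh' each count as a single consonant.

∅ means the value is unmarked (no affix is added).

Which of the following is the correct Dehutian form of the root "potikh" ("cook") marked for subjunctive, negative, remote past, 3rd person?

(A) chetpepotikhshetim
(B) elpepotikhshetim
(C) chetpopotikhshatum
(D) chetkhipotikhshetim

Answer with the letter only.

Attach tense remote past -sha → potikhsha.
Attach mood subjunctive po- → popotikhsha.
Attach person 3rd person -tum → popotikhshatum.
Attach polarity negative chet- → chetpopotikhshatum.
Apply vowel harmony: chetpopotikhshatum → chetpepotikhshetim.
Vowel deletion: no change.
So the correct form is chetpepotikhshetim, option (A).
(D) chetkhipotikhshetim is wrong: it uses optative instead of subjunctive for mood.
(B) elpepotikhshetim is wrong: it uses affirmative instead of negative for polarity.
(C) chetpopotikhshatum is wrong: it fails to apply the sound rule(s).

A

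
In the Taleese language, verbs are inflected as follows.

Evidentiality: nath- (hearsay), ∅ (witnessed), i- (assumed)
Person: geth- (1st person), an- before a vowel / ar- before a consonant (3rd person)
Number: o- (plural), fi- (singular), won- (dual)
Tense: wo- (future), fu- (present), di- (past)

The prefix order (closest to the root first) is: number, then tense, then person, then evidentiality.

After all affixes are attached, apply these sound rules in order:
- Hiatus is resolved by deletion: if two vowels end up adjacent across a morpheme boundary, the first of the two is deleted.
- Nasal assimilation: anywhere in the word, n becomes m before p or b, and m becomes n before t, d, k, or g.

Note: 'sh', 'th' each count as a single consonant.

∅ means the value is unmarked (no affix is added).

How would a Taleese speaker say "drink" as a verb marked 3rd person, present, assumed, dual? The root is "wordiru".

arfuwonwordiru

Attach number dual won- → wonwordiru.
Attach tense present fu- → fuwonwordiru.
Attach person 3rd person ar- (before consonant 'f') → arfuwonwordiru.
Attach evidentiality assumed i- → iarfuwonwordiru.
Apply vowel deletion: iarfuwonwordiru → arfuwonwordiru.
Nasal assimilation: no change.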